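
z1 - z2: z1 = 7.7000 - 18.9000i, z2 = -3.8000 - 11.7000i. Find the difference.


Real: 7.7 + 3.8 = 11.5
Imag: -18.9 + 11.7 = -7.2

11.5000 - 7.2000i


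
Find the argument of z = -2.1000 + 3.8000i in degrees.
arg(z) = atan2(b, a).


Re = -2.1, Im = 3.8
arg = atan2(3.8, -2.1) = 118.9264 degrees

arg(z) = 118.9264 degrees


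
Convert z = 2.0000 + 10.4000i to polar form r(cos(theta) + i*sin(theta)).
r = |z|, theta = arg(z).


r = sqrt(4+108.16) = sqrt(112.16) = 10.5906
theta = atan2(10.4, 2) = 79.1145 degrees

r = 10.5906, theta = 79.1145 degrees


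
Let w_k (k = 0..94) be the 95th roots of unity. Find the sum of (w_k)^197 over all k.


The roots are w_k = w^k with w = e^(2*pi*i/95), and (w^k)^197 = (w^197)^k.
So S = 1 + u + u^2 + ... + u^(94) with u = w^197.
197 = 2*95 + 7, so 197 is not a multiple of 95: u = (w^95)^2 * w^7 = w^7 ≠ 1 (w is a primitive 95th root), while u^95 = (w^95)^197 = 1.
Geometric series: S = (1 - u^95)/(1 - u) = (1 - 1)/(1 - u) = 0

S = 0


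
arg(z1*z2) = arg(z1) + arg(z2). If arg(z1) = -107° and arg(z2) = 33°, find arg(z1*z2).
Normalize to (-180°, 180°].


arg(z1*z2) = -107° + 33° = -74°
Normalized to (-180°, 180°]: -74°

-74°


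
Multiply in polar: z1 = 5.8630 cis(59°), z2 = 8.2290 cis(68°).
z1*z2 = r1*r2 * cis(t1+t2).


r = 5.8630 * 8.2290 = 48.2466
theta = 59° + 68° = 127° = 127° (mod 360)

48.2466 cis(127°)


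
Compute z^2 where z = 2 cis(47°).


r^2 = 2^2 = 4
n*theta = 2*47° = 94° = 94° (mod 360)
a = 4*cos(94°) = -0.2790
b = 4*sin(94°) = 3.9903

4 cis(94°) = -0.2790 + 3.9903i


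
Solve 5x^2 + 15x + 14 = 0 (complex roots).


disc = 15^2 - 4*5*14 = 225 - 280 = -55
sqrt(|disc|) = sqrt(55) = 7.4162
Real part = -15/(2*5) = -1.5000
Imag part = 7.4162/(2*5) = 0.7416

-1.5000 ± 0.7416i


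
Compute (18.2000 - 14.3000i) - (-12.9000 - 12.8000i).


Real: 18.2 + 12.9 = 31.1
Imag: -14.3 + 12.8 = -1.5

31.1000 - 1.5000i


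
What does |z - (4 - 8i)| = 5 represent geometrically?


|z - z0| = r is a circle with center z0 and radius r.
Center = (4, -8), radius = 5

Circle with center (4, -8) and radius 5


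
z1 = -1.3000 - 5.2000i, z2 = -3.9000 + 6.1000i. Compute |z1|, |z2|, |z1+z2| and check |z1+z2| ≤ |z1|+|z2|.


|z1| = sqrt((-1.3)^2 + (-5.2)^2) = sqrt(28.73) = 5.3600
|z2| = sqrt((-3.9)^2 + 6.1^2) = sqrt(52.42) = 7.2402
z1+z2 = -5.2000 + 0.9000i
|z1+z2| = sqrt(27.85) = 5.2773
|z1|+|z2| = 5.3600 + 7.2402 = 12.6002

|z1+z2| = 5.2773 ≤ |z1|+|z2| = 12.6002 (verified)


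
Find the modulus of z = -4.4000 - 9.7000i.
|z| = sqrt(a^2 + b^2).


|z| = sqrt((-4.4)^2 + (-9.7)^2) = sqrt(19.36 + 94.09) = sqrt(113.45) = 10.6513

|z| = 10.6513


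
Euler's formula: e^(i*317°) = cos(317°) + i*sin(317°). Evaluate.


cos(317°) = 0.7314
sin(317°) = -0.6820

e^(i*317°) = 0.7314 - 0.6820i


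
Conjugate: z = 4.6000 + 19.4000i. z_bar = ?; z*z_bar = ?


z_bar = 4.6000 - 19.4000i
z*z_bar = 4.6^2 + 19.4^2 = 21.16 + 376.36 = 397.52

z_bar = 4.6000 - 19.4000i, z*z_bar = 397.52


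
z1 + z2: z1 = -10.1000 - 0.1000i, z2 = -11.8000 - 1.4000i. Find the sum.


Real: -10.1 - 11.8 = -21.9
Imag: -0.1 - 1.4 = -1.5

-21.9000 - 1.5000i


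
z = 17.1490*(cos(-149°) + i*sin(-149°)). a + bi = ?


a = 17.1490*cos(-149°) = 17.1490*(-0.85717) = -14.6996
b = 17.1490*sin(-149°) = 17.1490*(-0.51504) = -8.8324

-14.6996 - 8.8324i


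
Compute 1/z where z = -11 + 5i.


|z|^2 = 121+25 = 146
1/z = (-11 - 5i)/146

1/z = -0.0753 - 0.0342i


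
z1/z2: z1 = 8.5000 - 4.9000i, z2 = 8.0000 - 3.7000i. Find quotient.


Conjugate of z2 = 8.0000 + 3.7000i
Numerator: (8.5000 - 4.9000i)(8.0000 + 3.7000i) = 86.1300 - 7.7500i
Denominator: 8^2 + (-3.7)^2 = 77.69
Result = (86.1300 - 7.7500i)/77.69

1.1086 - 0.0998i


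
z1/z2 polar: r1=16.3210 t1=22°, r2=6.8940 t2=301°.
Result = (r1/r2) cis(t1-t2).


r = 16.3210 / 6.8940 = 2.3674
theta = 22° - 301° = -279° = 81° (mod 360)

2.3674 cis(81°)


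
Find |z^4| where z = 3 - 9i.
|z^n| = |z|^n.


|z| = sqrt(9+81) = sqrt(90) = 9.4868
|z^4| = |z|^4 = (sqrt(90))^4 = 90^2 = 8100

|z^4| = 8100


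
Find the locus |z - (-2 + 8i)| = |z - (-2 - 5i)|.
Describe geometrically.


Equal distances means the locus is the perpendicular bisector of z1 and z2.
Midpoint = ((-2+(-2))/2, (8+(-5))/2) = (-2.0000, 1.5000)

Perpendicular bisector through (-2.0000, 1.5000)


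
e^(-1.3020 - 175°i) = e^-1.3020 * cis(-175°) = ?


e^-1.3020 = 0.2720
cos(-175°) = -0.9962
sin(-175°) = -0.0872
Real = 0.2720*(-0.9962) = -0.2710
Imag = 0.2720*(-0.0872) = -0.0237

-0.2710 - 0.0237i


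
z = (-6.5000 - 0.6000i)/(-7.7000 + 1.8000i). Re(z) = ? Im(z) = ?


Multiply by conjugate: (-6.5000 - 0.6000i)(-7.7000 - 1.8000i) / ((-7.7)^2 + 1.8^2)
Numerator real = -6.5*(-7.7) - (0.6)*1.8 = 48.97
Numerator imag = -0.6*(-7.7) - (-6.5)*1.8 = 16.32
Denominator = 62.53
Re(z) = 48.97/62.53 = 0.7831
Im(z) = 16.32/62.53 = 0.2610

Re(z) = 0.7831, Im(z) = 0.2610


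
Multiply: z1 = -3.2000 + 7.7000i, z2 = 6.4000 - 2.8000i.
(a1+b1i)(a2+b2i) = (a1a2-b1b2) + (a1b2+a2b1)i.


Real = -3.2*6.4 - 7.7*(-2.8) = -20.48 - (-21.56) = 1.08
Imag = -3.2*(-2.8) + 6.4*7.7 = 8.96 + 49.28 = 58.24

1.0800 + 58.2400i


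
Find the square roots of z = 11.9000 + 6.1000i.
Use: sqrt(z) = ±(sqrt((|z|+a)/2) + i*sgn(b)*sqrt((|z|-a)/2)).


|z| = sqrt(141.61+37.21) = 13.3724
sqrt((|z|+a)/2) = sqrt((13.3724+11.9)/2) = sqrt(12.6362) = 3.5547
sqrt((|z|-a)/2) = sqrt((13.3724-11.9)/2) = sqrt(0.7362) = 0.8580

±(3.5547 + 0.8580i) i.e. 3.5547 + 0.8580i and -3.5547 - 0.8580i


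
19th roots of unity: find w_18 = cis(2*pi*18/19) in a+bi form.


Angle = 360*18/19 = 341.0526°
a = cos(341.0526°) = 0.9458
b = sin(341.0526°) = -0.3247

0.9458 - 0.3247i


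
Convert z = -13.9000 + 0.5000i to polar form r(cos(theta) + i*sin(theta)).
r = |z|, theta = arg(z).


r = sqrt(193.21+0.25) = sqrt(193.46) = 13.9090
theta = atan2(0.5, -13.9) = 177.9399 degrees

r = 13.9090, theta = 177.9399 degrees


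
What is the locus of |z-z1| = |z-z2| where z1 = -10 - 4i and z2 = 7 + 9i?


Equal distances means the locus is the perpendicular bisector of z1 and z2.
Midpoint = ((-10+7)/2, (-4+9)/2) = (-1.5000, 2.5000)

Perpendicular bisector through (-1.5000, 2.5000)


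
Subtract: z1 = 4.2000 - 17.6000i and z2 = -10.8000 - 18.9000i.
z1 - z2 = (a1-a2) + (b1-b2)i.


Real: 4.2 + 10.8 = 15
Imag: -17.6 + 18.9 = 1.3

15.0000 + 1.3000i


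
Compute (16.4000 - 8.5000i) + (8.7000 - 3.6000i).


Real: 16.4 + 8.7 = 25.1
Imag: -8.5 - 3.6 = -12.1

25.1000 - 12.1000i


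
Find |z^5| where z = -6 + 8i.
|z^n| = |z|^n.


|z| = sqrt(36+64) = sqrt(100) = 10
|z^5| = |z|^5 = 10^5 = 100000

|z^5| = 100000


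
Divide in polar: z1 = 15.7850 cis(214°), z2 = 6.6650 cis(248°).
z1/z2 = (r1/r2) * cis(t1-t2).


r = 15.7850 / 6.6650 = 2.3683
theta = 214° - 248° = -34° = 326° (mod 360)

2.3683 cis(326°)


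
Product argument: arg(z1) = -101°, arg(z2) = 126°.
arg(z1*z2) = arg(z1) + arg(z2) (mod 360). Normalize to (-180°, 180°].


arg(z1*z2) = -101° + 126° = 25°
Normalized to (-180°, 180°]: 25°

25°


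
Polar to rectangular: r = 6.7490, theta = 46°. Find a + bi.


a = 6.7490*cos(46°) = 6.7490*0.694658 = 4.6882
b = 6.7490*sin(46°) = 6.7490*0.71934 = 4.8548

4.6882 + 4.8548i


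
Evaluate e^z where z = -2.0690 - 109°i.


e^-2.0690 = 0.1263
cos(-109°) = -0.3256
sin(-109°) = -0.9455
Real = 0.1263*(-0.3256) = -0.0411
Imag = 0.1263*(-0.9455) = -0.1194

-0.0411 - 0.1194i


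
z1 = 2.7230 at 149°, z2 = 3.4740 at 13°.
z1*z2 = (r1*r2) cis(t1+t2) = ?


r = 2.7230 * 3.4740 = 9.4597
theta = 149° + 13° = 162° = 162° (mod 360)

9.4597 cis(162°)


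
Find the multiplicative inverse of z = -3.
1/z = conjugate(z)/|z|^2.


|z|^2 = 9+0 = 9
1/z = (-3 - 0i)/9

1/z = -0.3333 + 0i


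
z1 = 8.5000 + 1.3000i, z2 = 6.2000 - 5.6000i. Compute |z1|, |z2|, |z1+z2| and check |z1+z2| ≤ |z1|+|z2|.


|z1| = sqrt(8.5^2 + 1.3^2) = sqrt(73.94) = 8.5988
|z2| = sqrt(6.2^2 + (-5.6)^2) = sqrt(69.8) = 8.3546
z1+z2 = 14.7000 - 4.3000i
|z1+z2| = sqrt(234.58) = 15.3160
|z1|+|z2| = 8.5988 + 8.3546 = 16.9534

|z1+z2| = 15.3160 ≤ |z1|+|z2| = 16.9534 (verified)


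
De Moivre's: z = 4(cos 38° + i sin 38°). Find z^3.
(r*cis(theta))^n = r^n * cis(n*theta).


r^3 = 4^3 = 64
n*theta = 3*38° = 114° = 114° (mod 360)
a = 64*cos(114°) = -26.0311
b = 64*sin(114°) = 58.4669

64 cis(114°) = -26.0311 + 58.4669i


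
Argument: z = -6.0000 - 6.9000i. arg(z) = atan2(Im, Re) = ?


Re = -6, Im = -6.9
arg = atan2(-6.9, -6) = -131.0091 degrees

arg(z) = -131.0091 degrees


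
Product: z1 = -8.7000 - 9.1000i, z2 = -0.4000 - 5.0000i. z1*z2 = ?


Real = -8.7*(-0.4) - (-9.1)*(-5) = 3.48 - 45.5 = -42.02
Imag = -8.7*(-5) - (0.4)*(-9.1) = 43.5 + 3.64 = 47.14

-42.0200 + 47.1400i


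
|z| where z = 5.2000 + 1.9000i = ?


|z| = sqrt(5.2^2 + 1.9^2) = sqrt(27.04 + 3.61) = sqrt(30.65) = 5.5362

|z| = 5.5362


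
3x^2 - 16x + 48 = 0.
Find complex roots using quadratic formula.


disc = (-16)^2 - 4*3*48 = 256 - 576 = -320
sqrt(|disc|) = sqrt(320) = 17.8885
Real part = 16/(2*3) = 2.6667
Imag part = 17.8885/(2*3) = 2.9814

2.6667 ± 2.9814i


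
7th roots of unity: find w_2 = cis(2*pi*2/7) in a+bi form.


Angle = 360*2/7 = 102.8571°
a = cos(102.8571°) = -0.2225
b = sin(102.8571°) = 0.9749

-0.2225 + 0.9749i


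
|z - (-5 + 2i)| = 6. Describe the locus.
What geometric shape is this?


|z - z0| = r is a circle with center z0 and radius r.
Center = (-5, 2), radius = 6

Circle with center (-5, 2) and radius 6


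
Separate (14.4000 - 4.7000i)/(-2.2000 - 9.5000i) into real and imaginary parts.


Multiply by conjugate: (14.4000 - 4.7000i)(-2.2000 + 9.5000i) / ((-2.2)^2 + (-9.5)^2)
Numerator real = 14.4*(-2.2) - (4.7)*(-9.5) = 12.97
Numerator imag = -4.7*(-2.2) - 14.4*(-9.5) = 147.14
Denominator = 95.09
Re(z) = 12.97/95.09 = 0.1364
Im(z) = 147.14/95.09 = 1.5474

Re(z) = 0.1364, Im(z) = 1.5474


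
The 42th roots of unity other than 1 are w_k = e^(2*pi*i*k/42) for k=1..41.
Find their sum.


With w = e^(2*pi*i/42), all 42 of the 42th roots of unity w^0 = 1, w, ..., w^(41) sum to 0: 1 + w + ... + w^(41) = (1 - w^42)/(1 - w) = 0 since w^42 = 1, w ≠ 1.
Removing the root 1: w + w^2 + ... + w^(41) = 0 - 1 = -1

Sum = -1


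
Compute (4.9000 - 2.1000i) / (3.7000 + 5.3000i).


Conjugate of z2 = 3.7000 - 5.3000i
Numerator: (4.9000 - 2.1000i)(3.7000 - 5.3000i) = 7.0000 - 33.7400i
Denominator: 3.7^2 + 5.3^2 = 41.78
Result = (7.0000 - 33.7400i)/41.78

0.1675 - 0.8076i


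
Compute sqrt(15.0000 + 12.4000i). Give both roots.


|z| = sqrt(225+153.76) = 19.4618
sqrt((|z|+a)/2) = sqrt((19.4618+15)/2) = sqrt(17.2309) = 4.1510
sqrt((|z|-a)/2) = sqrt((19.4618-15)/2) = sqrt(2.2309) = 1.4936

±(4.1510 + 1.4936i) i.e. 4.1510 + 1.4936i and -4.1510 - 1.4936i


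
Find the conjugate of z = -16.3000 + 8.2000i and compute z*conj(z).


z_bar = -16.3000 - 8.2000i
z*z_bar = (-16.3)^2 + 8.2^2 = 265.69 + 67.24 = 332.93

z_bar = -16.3000 - 8.2000i, z*z_bar = 332.93


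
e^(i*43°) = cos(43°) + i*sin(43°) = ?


cos(43°) = 0.7314
sin(43°) = 0.6820

e^(i*43°) = 0.7314 + 0.6820i


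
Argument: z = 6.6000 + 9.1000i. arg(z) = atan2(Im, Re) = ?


Re = 6.6, Im = 9.1
arg = atan2(9.1, 6.6) = 54.0476 degrees

arg(z) = 54.0476 degrees


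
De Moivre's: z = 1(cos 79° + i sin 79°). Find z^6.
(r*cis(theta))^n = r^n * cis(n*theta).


r^6 = 1^6 = 1
n*theta = 6*79° = 474° = 114° (mod 360)
a = 1*cos(114°) = -0.4067
b = 1*sin(114°) = 0.9135

1 cis(114°) = -0.4067 + 0.9135i


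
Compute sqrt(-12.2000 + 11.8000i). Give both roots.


|z| = sqrt(148.84+139.24) = 16.9729
sqrt((|z|+a)/2) = sqrt((16.9729+(-12.2))/2) = sqrt(2.3865) = 1.5448
sqrt((|z|-a)/2) = sqrt((16.9729-(-12.2))/2) = sqrt(14.5865) = 3.8192

±(1.5448 + 3.8192i) i.e. 1.5448 + 3.8192i and -1.5448 - 3.8192i


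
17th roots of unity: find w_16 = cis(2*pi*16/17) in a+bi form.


Angle = 360*16/17 = 338.8235°
a = cos(338.8235°) = 0.9325
b = sin(338.8235°) = -0.3612

0.9325 - 0.3612i


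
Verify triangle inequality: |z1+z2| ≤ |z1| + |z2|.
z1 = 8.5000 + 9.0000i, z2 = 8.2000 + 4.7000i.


|z1| = sqrt(8.5^2 + 9^2) = sqrt(153.25) = 12.3794
|z2| = sqrt(8.2^2 + 4.7^2) = sqrt(89.33) = 9.4515
z1+z2 = 16.7000 + 13.7000i
|z1+z2| = sqrt(466.58) = 21.6005
|z1|+|z2| = 12.3794 + 9.4515 = 21.8309

|z1+z2| = 21.6005 ≤ |z1|+|z2| = 21.8309 (verified)


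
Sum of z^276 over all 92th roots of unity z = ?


The roots are w_k = w^k with w = e^(2*pi*i/92), and (w^k)^276 = (w^276)^k.
So S = 1 + u + u^2 + ... + u^(91) with u = w^276.
276 = 3*92 + 0, so 276 is a multiple of 92 and u = (w^92)^3 = 1.
Every one of the 92 terms equals 1: S = 92

S = 92


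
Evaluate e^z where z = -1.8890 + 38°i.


e^-1.8890 = 0.15122
cos(38°) = 0.788
sin(38°) = 0.6157
Real = 0.15122*0.788 = 0.1192
Imag = 0.15122*0.6157 = 0.0931

0.1192 + 0.0931i


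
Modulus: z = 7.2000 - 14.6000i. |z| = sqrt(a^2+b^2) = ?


|z| = sqrt(7.2^2 + (-14.6)^2) = sqrt(51.84 + 213.16) = sqrt(265) = 16.2788

|z| = 16.2788


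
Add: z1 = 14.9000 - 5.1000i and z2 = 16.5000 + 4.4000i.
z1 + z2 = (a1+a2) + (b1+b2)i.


Real: 14.9 + 16.5 = 31.4
Imag: -5.1 + 4.4 = -0.7

31.4000 - 0.7000i


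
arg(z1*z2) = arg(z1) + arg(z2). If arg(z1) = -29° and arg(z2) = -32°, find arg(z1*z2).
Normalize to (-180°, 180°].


arg(z1*z2) = -29° - 32° = -61°
Normalized to (-180°, 180°]: -61°

-61°


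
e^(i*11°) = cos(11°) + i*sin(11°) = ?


cos(11°) = 0.9816
sin(11°) = 0.1908

e^(i*11°) = 0.9816 + 0.1908i


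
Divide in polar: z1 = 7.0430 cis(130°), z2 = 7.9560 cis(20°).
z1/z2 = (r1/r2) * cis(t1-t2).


r = 7.0430 / 7.9560 = 0.8852
theta = 130° - 20° = 110° = 110° (mod 360)

0.8852 cis(110°)


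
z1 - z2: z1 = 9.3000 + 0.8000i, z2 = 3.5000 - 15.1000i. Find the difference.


Real: 9.3 - 3.5 = 5.8
Imag: 0.8 + 15.1 = 15.9

5.8000 + 15.9000i


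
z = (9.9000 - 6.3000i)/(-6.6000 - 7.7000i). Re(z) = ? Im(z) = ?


Multiply by conjugate: (9.9000 - 6.3000i)(-6.6000 + 7.7000i) / ((-6.6)^2 + (-7.7)^2)
Numerator real = 9.9*(-6.6) - (6.3)*(-7.7) = -16.83
Numerator imag = -6.3*(-6.6) - 9.9*(-7.7) = 117.81
Denominator = 102.85
Re(z) = -16.83/102.85 = -0.1636
Im(z) = 117.81/102.85 = 1.1455

Re(z) = -0.1636, Im(z) = 1.1455


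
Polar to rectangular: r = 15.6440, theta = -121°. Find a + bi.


a = 15.6440*cos(-121°) = 15.6440*(-0.51504) = -8.0573
b = 15.6440*sin(-121°) = 15.6440*(-0.857167) = -13.4095

-8.0573 - 13.4095i


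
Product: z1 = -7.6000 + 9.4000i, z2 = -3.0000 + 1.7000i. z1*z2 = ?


Real = -7.6*(-3) - 9.4*1.7 = 22.8 - 15.98 = 6.82
Imag = -7.6*1.7 - (3)*9.4 = -12.92 - (28.2) = -41.12

6.8200 - 41.1200i


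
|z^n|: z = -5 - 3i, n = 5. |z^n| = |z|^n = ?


|z| = sqrt(25+9) = sqrt(34) = 5.8310
|z^5| = |z|^5 = (sqrt(34))^5 = 34^2 * sqrt(34) = 1156*sqrt(34)

|z^5| = 1156*sqrt(34) ≈ 6740.5804


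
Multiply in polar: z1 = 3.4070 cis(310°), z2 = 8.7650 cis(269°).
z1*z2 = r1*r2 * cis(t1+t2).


r = 3.4070 * 8.7650 = 29.8624
theta = 310° + 269° = 579° = 219° (mod 360)

29.8624 cis(219°)


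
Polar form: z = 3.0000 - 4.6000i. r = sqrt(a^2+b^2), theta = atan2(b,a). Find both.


r = sqrt(9+21.16) = sqrt(30.16) = 5.4918
theta = atan2(-4.6, 3) = -56.8887 degrees

r = 5.4918, theta = -56.8887 degrees


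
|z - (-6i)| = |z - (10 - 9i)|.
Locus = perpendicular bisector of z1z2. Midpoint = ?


Equal distances means the locus is the perpendicular bisector of z1 and z2.
Midpoint = ((0+10)/2, (-6+(-9))/2) = (5.0000, -7.5000)

Perpendicular bisector through (5.0000, -7.5000)


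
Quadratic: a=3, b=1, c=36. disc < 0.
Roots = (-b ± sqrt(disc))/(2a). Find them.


disc = 1^2 - 4*3*36 = 1 - 432 = -431
sqrt(|disc|) = sqrt(431) = 20.7605
Real part = -1/(2*3) = -0.1667
Imag part = 20.7605/(2*3) = 3.4601

-0.1667 ± 3.4601i


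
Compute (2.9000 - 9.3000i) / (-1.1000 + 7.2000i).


Conjugate of z2 = -1.1000 - 7.2000i
Numerator: (2.9000 - 9.3000i)(-1.1000 - 7.2000i) = -70.1500 - 10.6500i
Denominator: (-1.1)^2 + 7.2^2 = 53.05
Result = (-70.1500 - 10.6500i)/53.05

-1.3223 - 0.2008i


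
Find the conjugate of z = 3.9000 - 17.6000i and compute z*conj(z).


z_bar = 3.9000 + 17.6000i
z*z_bar = 3.9^2 + (-17.6)^2 = 15.21 + 309.76 = 324.97

z_bar = 3.9000 + 17.6000i, z*z_bar = 324.97


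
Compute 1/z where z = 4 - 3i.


|z|^2 = 16+9 = 25
1/z = (4 + 3i)/25

1/z = 0.1600 + 0.1200i


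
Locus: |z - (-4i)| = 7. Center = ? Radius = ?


|z - z0| = r is a circle with center z0 and radius r.
Center = (0, -4), radius = 7

Circle with center (0, -4) and radius 7


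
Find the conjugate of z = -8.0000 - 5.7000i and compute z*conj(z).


z_bar = -8.0000 + 5.7000i
z*z_bar = (-8)^2 + (-5.7)^2 = 64 + 32.49 = 96.49

z_bar = -8.0000 + 5.7000i, z*z_bar = 96.49


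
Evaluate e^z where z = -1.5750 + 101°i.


e^-1.5750 = 0.2070
cos(101°) = -0.1908
sin(101°) = 0.9816
Real = 0.2070*(-0.1908) = -0.0395
Imag = 0.2070*0.9816 = 0.2032

-0.0395 + 0.2032i


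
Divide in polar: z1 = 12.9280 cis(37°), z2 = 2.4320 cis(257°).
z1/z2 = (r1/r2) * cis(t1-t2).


r = 12.9280 / 2.4320 = 5.3158
theta = 37° - 257° = -220° = 140° (mod 360)

5.3158 cis(140°)


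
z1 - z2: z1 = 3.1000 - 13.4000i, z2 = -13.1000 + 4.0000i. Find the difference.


Real: 3.1 + 13.1 = 16.2
Imag: -13.4 - 4 = -17.4

16.2000 - 17.4000i


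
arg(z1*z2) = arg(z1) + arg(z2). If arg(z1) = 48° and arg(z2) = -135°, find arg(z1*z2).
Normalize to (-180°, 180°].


arg(z1*z2) = 48° - 135° = -87°
Normalized to (-180°, 180°]: -87°

-87°


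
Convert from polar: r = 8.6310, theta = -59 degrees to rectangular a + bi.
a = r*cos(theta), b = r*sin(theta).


a = 8.6310*cos(-59°) = 8.6310*0.51504 = 4.4453
b = 8.6310*sin(-59°) = 8.6310*(-0.85717) = -7.3982

4.4453 - 7.3982i


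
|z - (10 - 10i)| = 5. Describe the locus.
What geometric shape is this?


|z - z0| = r is a circle with center z0 and radius r.
Center = (10, -10), radius = 5

Circle with center (10, -10) and radius 5


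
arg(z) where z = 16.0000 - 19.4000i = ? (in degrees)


Re = 16, Im = -19.4
arg = atan2(-19.4, 16) = -50.4862 degrees

arg(z) = -50.4862 degrees


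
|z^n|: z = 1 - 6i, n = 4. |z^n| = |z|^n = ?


|z| = sqrt(1+36) = sqrt(37) = 6.0828
|z^4| = |z|^4 = (sqrt(37))^4 = 37^2 = 1369

|z^4| = 1369


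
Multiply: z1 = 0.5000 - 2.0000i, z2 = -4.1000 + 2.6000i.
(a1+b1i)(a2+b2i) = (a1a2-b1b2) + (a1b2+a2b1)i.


Real = 0.5*(-4.1) - (-2)*2.6 = -2.05 - (-5.2) = 3.15
Imag = 0.5*2.6 - (4.1)*(-2) = 1.3 + 8.2 = 9.5

3.1500 + 9.5000i


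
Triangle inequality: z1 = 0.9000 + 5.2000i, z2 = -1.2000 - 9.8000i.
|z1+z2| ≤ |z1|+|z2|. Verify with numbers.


|z1| = sqrt(0.9^2 + 5.2^2) = sqrt(27.85) = 5.2773
|z2| = sqrt((-1.2)^2 + (-9.8)^2) = sqrt(97.48) = 9.8732
z1+z2 = -0.3000 - 4.6000i
|z1+z2| = sqrt(21.25) = 4.6098
|z1|+|z2| = 5.2773 + 9.8732 = 15.1505

|z1+z2| = 4.6098 ≤ |z1|+|z2| = 15.1505 (verified)


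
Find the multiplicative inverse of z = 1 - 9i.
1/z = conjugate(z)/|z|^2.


|z|^2 = 1+81 = 82
1/z = (1 + 9i)/82

1/z = 0.0122 + 0.1098i


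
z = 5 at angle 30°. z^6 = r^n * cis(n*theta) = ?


r^6 = 5^6 = 15625
n*theta = 6*30° = 180° = 180° (mod 360)
a = 15625*cos(180°) = -15625.0000
b = 15625*sin(180°) = 0

15625 cis(180°) = -15625.0000 + 0i


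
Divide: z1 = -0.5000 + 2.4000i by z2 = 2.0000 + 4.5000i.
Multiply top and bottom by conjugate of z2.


Conjugate of z2 = 2.0000 - 4.5000i
Numerator: (-0.5000 + 2.4000i)(2.0000 - 4.5000i) = 9.8000 + 7.0500i
Denominator: 2^2 + 4.5^2 = 24.25
Result = (9.8000 + 7.0500i)/24.25

0.4041 + 0.2907i


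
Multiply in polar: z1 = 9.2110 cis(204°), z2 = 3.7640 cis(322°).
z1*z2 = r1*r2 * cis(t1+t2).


r = 9.2110 * 3.7640 = 34.6702
theta = 204° + 322° = 526° = 166° (mod 360)

34.6702 cis(166°)


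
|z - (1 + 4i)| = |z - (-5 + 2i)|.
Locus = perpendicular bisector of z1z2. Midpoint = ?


Equal distances means the locus is the perpendicular bisector of z1 and z2.
Midpoint = ((1+(-5))/2, (4+2)/2) = (-2.0000, 3.0000)

Perpendicular bisector through (-2.0000, 3.0000)


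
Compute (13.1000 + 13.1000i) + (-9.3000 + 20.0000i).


Real: 13.1 - 9.3 = 3.8
Imag: 13.1 + 20 = 33.1

3.8000 + 33.1000i


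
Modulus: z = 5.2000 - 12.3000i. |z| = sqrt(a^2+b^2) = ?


|z| = sqrt(5.2^2 + (-12.3)^2) = sqrt(27.04 + 151.29) = sqrt(178.33) = 13.3540

|z| = 13.3540


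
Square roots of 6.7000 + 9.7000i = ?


|z| = sqrt(44.89+94.09) = 11.7890
sqrt((|z|+a)/2) = sqrt((11.7890+6.7)/2) = sqrt(9.2445) = 3.0405
sqrt((|z|-a)/2) = sqrt((11.7890-6.7)/2) = sqrt(2.5445) = 1.5951

±(3.0405 + 1.5951i) i.e. 3.0405 + 1.5951i and -3.0405 - 1.5951i


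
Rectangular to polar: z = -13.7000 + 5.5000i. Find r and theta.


r = sqrt(187.69+30.25) = sqrt(217.94) = 14.7628
theta = atan2(5.5, -13.7) = 158.1265 degrees

r = 14.7628, theta = 158.1265 degrees


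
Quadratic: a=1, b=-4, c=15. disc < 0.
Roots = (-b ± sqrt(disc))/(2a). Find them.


disc = (-4)^2 - 4*1*15 = 16 - 60 = -44
sqrt(|disc|) = sqrt(44) = 6.6332
Real part = 4/(2*1) = 2.0000
Imag part = 6.6332/(2*1) = 3.3166

2.0000 ± 3.3166i


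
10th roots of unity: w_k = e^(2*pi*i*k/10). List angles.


The 10th roots of unity are cis(360k/10°) for k=0..9
Angle step = 360/10 = 36°
Primitive root: cis(36°)
Primitive root = 0.8090 + 0.5878i

10 roots at angles: 0°, 36°, 72°, 108°, 144°, 180°, 216°, 252°, 288°, 324°


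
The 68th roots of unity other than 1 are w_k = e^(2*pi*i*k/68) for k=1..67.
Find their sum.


With w = e^(2*pi*i/68), all 68 of the 68th roots of unity w^0 = 1, w, ..., w^(67) sum to 0: 1 + w + ... + w^(67) = (1 - w^68)/(1 - w) = 0 since w^68 = 1, w ≠ 1.
Removing the root 1: w + w^2 + ... + w^(67) = 0 - 1 = -1

Sum = -1


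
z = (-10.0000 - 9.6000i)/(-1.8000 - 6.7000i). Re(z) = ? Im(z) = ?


Multiply by conjugate: (-10.0000 - 9.6000i)(-1.8000 + 6.7000i) / ((-1.8)^2 + (-6.7)^2)
Numerator real = -10*(-1.8) - (9.6)*(-6.7) = 82.32
Numerator imag = -9.6*(-1.8) - (-10)*(-6.7) = -49.72
Denominator = 48.13
Re(z) = 82.32/48.13 = 1.7104
Im(z) = -49.72/48.13 = -1.0330

Re(z) = 1.7104, Im(z) = -1.0330


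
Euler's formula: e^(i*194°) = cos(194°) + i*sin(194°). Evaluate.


cos(194°) = -0.9703
sin(194°) = -0.2419

e^(i*194°) = -0.9703 - 0.2419i


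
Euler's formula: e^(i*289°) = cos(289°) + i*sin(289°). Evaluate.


cos(289°) = 0.3256
sin(289°) = -0.9455

e^(i*289°) = 0.3256 - 0.9455i


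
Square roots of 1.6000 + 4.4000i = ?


|z| = sqrt(2.56+19.36) = 4.6819
sqrt((|z|+a)/2) = sqrt((4.6819+1.6)/2) = sqrt(3.1409) = 1.7723
sqrt((|z|-a)/2) = sqrt((4.6819-1.6)/2) = sqrt(1.5409) = 1.2413

±(1.7723 + 1.2413i) i.e. 1.7723 + 1.2413i and -1.7723 - 1.2413i


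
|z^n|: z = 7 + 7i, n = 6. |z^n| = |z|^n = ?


|z| = sqrt(49+49) = sqrt(98) = 9.8995
|z^6| = |z|^6 = (sqrt(98))^6 = 98^3 = 941192

|z^6| = 941192


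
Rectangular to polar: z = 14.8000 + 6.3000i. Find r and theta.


r = sqrt(219.04+39.69) = sqrt(258.73) = 16.0851
theta = atan2(6.3, 14.8) = 23.0583 degrees

r = 16.0851, theta = 23.0583 degrees


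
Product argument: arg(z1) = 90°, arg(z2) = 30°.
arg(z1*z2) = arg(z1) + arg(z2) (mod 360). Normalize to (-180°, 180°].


arg(z1*z2) = 90° + 30° = 120°
Normalized to (-180°, 180°]: 120°

120°


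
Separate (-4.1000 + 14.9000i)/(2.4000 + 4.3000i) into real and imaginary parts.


Multiply by conjugate: (-4.1000 + 14.9000i)(2.4000 - 4.3000i) / (2.4^2 + 4.3^2)
Numerator real = -4.1*2.4 + 14.9*4.3 = 54.23
Numerator imag = 14.9*2.4 - (-4.1)*4.3 = 53.39
Denominator = 24.25
Re(z) = 54.23/24.25 = 2.2363
Im(z) = 53.39/24.25 = 2.2016

Re(z) = 2.2363, Im(z) = 2.2016


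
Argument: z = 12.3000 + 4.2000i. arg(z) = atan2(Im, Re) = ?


Re = 12.3, Im = 4.2
arg = atan2(4.2, 12.3) = 18.8532 degrees

arg(z) = 18.8532 degrees


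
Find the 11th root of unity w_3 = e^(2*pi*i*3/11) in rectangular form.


Angle = 360*3/11 = 98.1818°
a = cos(98.1818°) = -0.1423
b = sin(98.1818°) = 0.9898

-0.1423 + 0.9898i


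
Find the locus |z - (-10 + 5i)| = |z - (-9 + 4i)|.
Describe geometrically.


Equal distances means the locus is the perpendicular bisector of z1 and z2.
Midpoint = ((-10+(-9))/2, (5+4)/2) = (-9.5000, 4.5000)

Perpendicular bisector through (-9.5000, 4.5000)


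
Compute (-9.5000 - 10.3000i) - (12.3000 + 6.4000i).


Real: -9.5 - 12.3 = -21.8
Imag: -10.3 - 6.4 = -16.7

-21.8000 - 16.7000i


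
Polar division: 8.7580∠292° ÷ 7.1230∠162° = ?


r = 8.7580 / 7.1230 = 1.2295
theta = 292° - 162° = 130° = 130° (mod 360)

1.2295 cis(130°)


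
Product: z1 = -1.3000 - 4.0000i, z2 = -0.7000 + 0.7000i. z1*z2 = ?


Real = -1.3*(-0.7) - (-4)*0.7 = 0.91 - (-2.8) = 3.71
Imag = -1.3*0.7 - (0.7)*(-4) = -0.91 + 2.8 = 1.89

3.7100 + 1.8900i


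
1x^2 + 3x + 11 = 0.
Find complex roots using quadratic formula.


disc = 3^2 - 4*1*11 = 9 - 44 = -35
sqrt(|disc|) = sqrt(35) = 5.9161
Real part = -3/(2*1) = -1.5000
Imag part = 5.9161/(2*1) = 2.9580

-1.5000 ± 2.9580i


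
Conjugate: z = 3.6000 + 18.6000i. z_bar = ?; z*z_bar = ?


z_bar = 3.6000 - 18.6000i
z*z_bar = 3.6^2 + 18.6^2 = 12.96 + 345.96 = 358.92

z_bar = 3.6000 - 18.6000i, z*z_bar = 358.92


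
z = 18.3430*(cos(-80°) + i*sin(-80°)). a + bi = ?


a = 18.3430*cos(-80°) = 18.3430*0.173648 = 3.1852
b = 18.3430*sin(-80°) = 18.3430*(-0.984808) = -18.0643

3.1852 - 18.0643i


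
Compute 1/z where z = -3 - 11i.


|z|^2 = 9+121 = 130
1/z = (-3 + 11i)/130

1/z = -0.0231 + 0.0846i


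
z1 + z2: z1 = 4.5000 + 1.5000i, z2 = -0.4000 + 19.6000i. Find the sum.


Real: 4.5 - 0.4 = 4.1
Imag: 1.5 + 19.6 = 21.1

4.1000 + 21.1000i


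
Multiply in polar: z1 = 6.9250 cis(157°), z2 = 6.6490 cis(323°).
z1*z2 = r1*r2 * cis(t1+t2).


r = 6.9250 * 6.6490 = 46.0443
theta = 157° + 323° = 480° = 120° (mod 360)

46.0443 cis(120°)


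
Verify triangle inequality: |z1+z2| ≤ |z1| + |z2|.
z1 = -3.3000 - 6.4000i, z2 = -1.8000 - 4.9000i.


|z1| = sqrt((-3.3)^2 + (-6.4)^2) = sqrt(51.85) = 7.2007
|z2| = sqrt((-1.8)^2 + (-4.9)^2) = sqrt(27.25) = 5.2202
z1+z2 = -5.1000 - 11.3000i
|z1+z2| = sqrt(153.7) = 12.3976
|z1|+|z2| = 7.2007 + 5.2202 = 12.4209

|z1+z2| = 12.3976 ≤ |z1|+|z2| = 12.4209 (verified)


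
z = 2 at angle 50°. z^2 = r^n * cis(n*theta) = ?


r^2 = 2^2 = 4
n*theta = 2*50° = 100° = 100° (mod 360)
a = 4*cos(100°) = -0.6946
b = 4*sin(100°) = 3.9392

4 cis(100°) = -0.6946 + 3.9392i


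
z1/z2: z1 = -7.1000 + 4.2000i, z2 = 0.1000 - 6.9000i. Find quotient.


Conjugate of z2 = 0.1000 + 6.9000i
Numerator: (-7.1000 + 4.2000i)(0.1000 + 6.9000i) = -29.6900 - 48.5700i
Denominator: 0.1^2 + (-6.9)^2 = 47.62
Result = (-29.6900 - 48.5700i)/47.62

-0.6235 - 1.0199i


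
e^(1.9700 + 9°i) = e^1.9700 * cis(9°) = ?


e^1.9700 = 7.1707
cos(9°) = 0.98769
sin(9°) = 0.15643
Real = 7.1707*0.98769 = 7.0824
Imag = 7.1707*0.15643 = 1.1217

7.0824 + 1.1217i


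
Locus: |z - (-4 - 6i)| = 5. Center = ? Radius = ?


|z - z0| = r is a circle with center z0 and radius r.
Center = (-4, -6), radius = 5

Circle with center (-4, -6) and radius 5


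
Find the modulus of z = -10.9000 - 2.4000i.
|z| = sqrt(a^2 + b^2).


|z| = sqrt((-10.9)^2 + (-2.4)^2) = sqrt(118.81 + 5.76) = sqrt(124.57) = 11.1611

|z| = 11.1611


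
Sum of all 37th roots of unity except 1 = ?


With w = e^(2*pi*i/37), all 37 of the 37th roots of unity w^0 = 1, w, ..., w^(36) sum to 0: 1 + w + ... + w^(36) = (1 - w^37)/(1 - w) = 0 since w^37 = 1, w ≠ 1.
Removing the root 1: w + w^2 + ... + w^(36) = 0 - 1 = -1

Sum = -1


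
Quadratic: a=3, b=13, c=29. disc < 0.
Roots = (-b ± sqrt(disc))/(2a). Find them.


disc = 13^2 - 4*3*29 = 169 - 348 = -179
sqrt(|disc|) = sqrt(179) = 13.3791
Real part = -13/(2*3) = -2.1667
Imag part = 13.3791/(2*3) = 2.2298

-2.1667 ± 2.2298i


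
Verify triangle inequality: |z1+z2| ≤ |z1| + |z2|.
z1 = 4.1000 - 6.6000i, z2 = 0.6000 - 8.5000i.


|z1| = sqrt(4.1^2 + (-6.6)^2) = sqrt(60.37) = 7.7698
|z2| = sqrt(0.6^2 + (-8.5)^2) = sqrt(72.61) = 8.5212
z1+z2 = 4.7000 - 15.1000i
|z1+z2| = sqrt(250.1) = 15.8146
|z1|+|z2| = 7.7698 + 8.5212 = 16.2910

|z1+z2| = 15.8146 ≤ |z1|+|z2| = 16.2910 (verified)


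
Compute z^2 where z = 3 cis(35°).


r^2 = 3^2 = 9
n*theta = 2*35° = 70° = 70° (mod 360)
a = 9*cos(70°) = 3.0782
b = 9*sin(70°) = 8.4572

9 cis(70°) = 3.0782 + 8.4572i


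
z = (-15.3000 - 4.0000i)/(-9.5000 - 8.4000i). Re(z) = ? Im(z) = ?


Multiply by conjugate: (-15.3000 - 4.0000i)(-9.5000 + 8.4000i) / ((-9.5)^2 + (-8.4)^2)
Numerator real = -15.3*(-9.5) - (4)*(-8.4) = 178.95
Numerator imag = -4*(-9.5) - (-15.3)*(-8.4) = -90.52
Denominator = 160.81
Re(z) = 178.95/160.81 = 1.1128
Im(z) = -90.52/160.81 = -0.5629

Re(z) = 1.1128, Im(z) = -0.5629


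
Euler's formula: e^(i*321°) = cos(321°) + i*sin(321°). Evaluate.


cos(321°) = 0.7771
sin(321°) = -0.6293

e^(i*321°) = 0.7771 - 0.6293i


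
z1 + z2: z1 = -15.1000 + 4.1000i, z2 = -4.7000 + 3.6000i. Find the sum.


Real: -15.1 - 4.7 = -19.8
Imag: 4.1 + 3.6 = 7.7

-19.8000 + 7.7000i


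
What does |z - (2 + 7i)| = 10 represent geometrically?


|z - z0| = r is a circle with center z0 and radius r.
Center = (2, 7), radius = 10

Circle with center (2, 7) and radius 10


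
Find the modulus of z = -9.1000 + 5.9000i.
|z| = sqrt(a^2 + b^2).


|z| = sqrt((-9.1)^2 + 5.9^2) = sqrt(82.81 + 34.81) = sqrt(117.62) = 10.8453

|z| = 10.8453


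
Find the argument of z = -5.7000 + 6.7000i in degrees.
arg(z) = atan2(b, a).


Re = -5.7, Im = 6.7
arg = atan2(6.7, -5.7) = 130.3894 degrees

arg(z) = 130.3894 degrees


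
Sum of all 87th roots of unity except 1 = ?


With w = e^(2*pi*i/87), all 87 of the 87th roots of unity w^0 = 1, w, ..., w^(86) sum to 0: 1 + w + ... + w^(86) = (1 - w^87)/(1 - w) = 0 since w^87 = 1, w ≠ 1.
Removing the root 1: w + w^2 + ... + w^(86) = 0 - 1 = -1

Sum = -1


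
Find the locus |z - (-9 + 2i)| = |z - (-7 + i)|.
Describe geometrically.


Equal distances means the locus is the perpendicular bisector of z1 and z2.
Midpoint = ((-9+(-7))/2, (2+1)/2) = (-8.0000, 1.5000)

Perpendicular bisector through (-8.0000, 1.5000)


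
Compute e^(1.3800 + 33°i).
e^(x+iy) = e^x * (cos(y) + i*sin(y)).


e^1.3800 = 3.9749
cos(33°) = 0.83867
sin(33°) = 0.54464
Real = 3.9749*0.83867 = 3.3336
Imag = 3.9749*0.54464 = 2.1649

3.3336 + 2.1649i


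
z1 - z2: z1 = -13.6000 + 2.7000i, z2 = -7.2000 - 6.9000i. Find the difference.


Real: -13.6 + 7.2 = -6.4
Imag: 2.7 + 6.9 = 9.6

-6.4000 + 9.6000i


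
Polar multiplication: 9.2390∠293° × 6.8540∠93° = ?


r = 9.2390 * 6.8540 = 63.3241
theta = 293° + 93° = 386° = 26° (mod 360)

63.3241 cis(26°)


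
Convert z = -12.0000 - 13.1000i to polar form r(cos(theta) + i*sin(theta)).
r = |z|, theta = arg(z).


r = sqrt(144+171.61) = sqrt(315.61) = 17.7654
theta = atan2(-13.1, -12) = -132.4906 degrees

r = 17.7654, theta = -132.4906 degrees


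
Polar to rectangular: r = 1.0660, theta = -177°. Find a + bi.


a = 1.0660*cos(-177°) = 1.0660*(-0.9986) = -1.0645
b = 1.0660*sin(-177°) = 1.0660*(-0.0523) = -0.0558

-1.0645 - 0.0558i


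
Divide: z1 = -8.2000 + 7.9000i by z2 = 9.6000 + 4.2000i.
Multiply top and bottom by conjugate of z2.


Conjugate of z2 = 9.6000 - 4.2000i
Numerator: (-8.2000 + 7.9000i)(9.6000 - 4.2000i) = -45.5400 + 110.2800i
Denominator: 9.6^2 + 4.2^2 = 109.8
Result = (-45.5400 + 110.2800i)/109.8

-0.4148 + 1.0044i


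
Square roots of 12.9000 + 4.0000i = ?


|z| = sqrt(166.41+16) = 13.5059
sqrt((|z|+a)/2) = sqrt((13.5059+12.9)/2) = sqrt(13.2030) = 3.6336
sqrt((|z|-a)/2) = sqrt((13.5059-12.9)/2) = sqrt(0.3030) = 0.5504

±(3.6336 + 0.5504i) i.e. 3.6336 + 0.5504i and -3.6336 - 0.5504i


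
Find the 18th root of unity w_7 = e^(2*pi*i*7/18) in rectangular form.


Angle = 360*7/18 = 140°
a = cos(140°) = -0.7660
b = sin(140°) = 0.6428

-0.7660 + 0.6428i


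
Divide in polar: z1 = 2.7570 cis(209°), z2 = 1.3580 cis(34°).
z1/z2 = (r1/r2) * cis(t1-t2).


r = 2.7570 / 1.3580 = 2.0302
theta = 209° - 34° = 175° = 175° (mod 360)

2.0302 cis(175°)


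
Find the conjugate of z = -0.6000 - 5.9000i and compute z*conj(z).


z_bar = -0.6000 + 5.9000i
z*z_bar = (-0.6)^2 + (-5.9)^2 = 0.36 + 34.81 = 35.17

z_bar = -0.6000 + 5.9000i, z*z_bar = 35.17


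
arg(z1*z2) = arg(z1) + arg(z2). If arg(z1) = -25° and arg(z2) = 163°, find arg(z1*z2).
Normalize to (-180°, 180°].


arg(z1*z2) = -25° + 163° = 138°
Normalized to (-180°, 180°]: 138°

138°


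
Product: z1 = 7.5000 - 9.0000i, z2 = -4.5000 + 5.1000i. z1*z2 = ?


Real = 7.5*(-4.5) - (-9)*5.1 = -33.75 - (-45.9) = 12.15
Imag = 7.5*5.1 - (4.5)*(-9) = 38.25 + 40.5 = 78.75

12.1500 + 78.7500i


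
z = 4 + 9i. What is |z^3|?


|z| = sqrt(16+81) = sqrt(97) = 9.8489
|z^3| = |z|^3 = (sqrt(97))^3 = 97*sqrt(97)

|z^3| = 97*sqrt(97) ≈ 955.3392


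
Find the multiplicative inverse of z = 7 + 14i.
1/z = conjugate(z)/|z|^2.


|z|^2 = 49+196 = 245
1/z = (7 - 14i)/245

1/z = 0.0286 - 0.0571i


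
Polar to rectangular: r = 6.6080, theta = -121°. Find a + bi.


a = 6.6080*cos(-121°) = 6.6080*(-0.51504) = -3.4034
b = 6.6080*sin(-121°) = 6.6080*(-0.85717) = -5.6642

-3.4034 - 5.6642i


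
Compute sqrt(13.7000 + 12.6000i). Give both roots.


|z| = sqrt(187.69+158.76) = 18.6132
sqrt((|z|+a)/2) = sqrt((18.6132+13.7)/2) = sqrt(16.1566) = 4.0195
sqrt((|z|-a)/2) = sqrt((18.6132-13.7)/2) = sqrt(2.4566) = 1.5673

±(4.0195 + 1.5673i) i.e. 4.0195 + 1.5673i and -4.0195 - 1.5673i


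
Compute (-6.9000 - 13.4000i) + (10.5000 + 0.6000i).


Real: -6.9 + 10.5 = 3.6
Imag: -13.4 + 0.6 = -12.8

3.6000 - 12.8000i


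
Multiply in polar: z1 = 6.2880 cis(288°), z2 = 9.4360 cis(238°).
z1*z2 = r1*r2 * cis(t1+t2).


r = 6.2880 * 9.4360 = 59.3336
theta = 288° + 238° = 526° = 166° (mod 360)

59.3336 cis(166°)


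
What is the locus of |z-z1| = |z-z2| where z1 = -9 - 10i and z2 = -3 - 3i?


Equal distances means the locus is the perpendicular bisector of z1 and z2.
Midpoint = ((-9+(-3))/2, (-10+(-3))/2) = (-6.0000, -6.5000)

Perpendicular bisector through (-6.0000, -6.5000)


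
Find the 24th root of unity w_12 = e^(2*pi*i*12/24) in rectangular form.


Angle = 360*12/24 = 180°
a = cos(180°) = -1.0000
b = sin(180°) = 0

-1.0000 + 0i


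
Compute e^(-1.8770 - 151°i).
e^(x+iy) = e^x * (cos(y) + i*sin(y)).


e^-1.8770 = 0.15305
cos(-151°) = -0.8746
sin(-151°) = -0.4848
Real = 0.15305*(-0.8746) = -0.1339
Imag = 0.15305*(-0.4848) = -0.0742

-0.1339 - 0.0742i


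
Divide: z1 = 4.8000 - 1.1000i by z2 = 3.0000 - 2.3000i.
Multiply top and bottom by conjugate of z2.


Conjugate of z2 = 3.0000 + 2.3000i
Numerator: (4.8000 - 1.1000i)(3.0000 + 2.3000i) = 16.9300 + 7.7400i
Denominator: 3^2 + (-2.3)^2 = 14.29
Result = (16.9300 + 7.7400i)/14.29

1.1847 + 0.5416i


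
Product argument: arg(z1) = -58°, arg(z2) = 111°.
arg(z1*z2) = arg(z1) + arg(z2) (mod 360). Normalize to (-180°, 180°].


arg(z1*z2) = -58° + 111° = 53°
Normalized to (-180°, 180°]: 53°

53°


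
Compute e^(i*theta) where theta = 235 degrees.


cos(235°) = -0.5736
sin(235°) = -0.8192

e^(i*235°) = -0.5736 - 0.8192i


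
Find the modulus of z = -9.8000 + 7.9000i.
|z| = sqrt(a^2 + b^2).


|z| = sqrt((-9.8)^2 + 7.9^2) = sqrt(96.04 + 62.41) = sqrt(158.45) = 12.5877

|z| = 12.5877


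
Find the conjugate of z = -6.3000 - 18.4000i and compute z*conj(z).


z_bar = -6.3000 + 18.4000i
z*z_bar = (-6.3)^2 + (-18.4)^2 = 39.69 + 338.56 = 378.25

z_bar = -6.3000 + 18.4000i, z*z_bar = 378.25


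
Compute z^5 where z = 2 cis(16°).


r^5 = 2^5 = 32
n*theta = 5*16° = 80° = 80° (mod 360)
a = 32*cos(80°) = 5.5567
b = 32*sin(80°) = 31.5138

32 cis(80°) = 5.5567 + 31.5138i


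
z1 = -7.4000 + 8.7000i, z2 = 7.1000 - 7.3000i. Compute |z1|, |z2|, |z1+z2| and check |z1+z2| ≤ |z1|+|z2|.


|z1| = sqrt((-7.4)^2 + 8.7^2) = sqrt(130.45) = 11.4215
|z2| = sqrt(7.1^2 + (-7.3)^2) = sqrt(103.7) = 10.1833
z1+z2 = -0.3000 + 1.4000i
|z1+z2| = sqrt(2.05) = 1.4318
|z1|+|z2| = 11.4215 + 10.1833 = 21.6048

|z1+z2| = 1.4318 ≤ |z1|+|z2| = 21.6048 (verified)


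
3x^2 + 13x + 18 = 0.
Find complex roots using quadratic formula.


disc = 13^2 - 4*3*18 = 169 - 216 = -47
sqrt(|disc|) = sqrt(47) = 6.8557
Real part = -13/(2*3) = -2.1667
Imag part = 6.8557/(2*3) = 1.1426

-2.1667 ± 1.1426i


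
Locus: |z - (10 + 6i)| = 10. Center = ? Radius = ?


|z - z0| = r is a circle with center z0 and radius r.
Center = (10, 6), radius = 10

Circle with center (10, 6) and radius 10


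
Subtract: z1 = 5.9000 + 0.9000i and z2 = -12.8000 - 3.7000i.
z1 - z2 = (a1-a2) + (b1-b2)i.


Real: 5.9 + 12.8 = 18.7
Imag: 0.9 + 3.7 = 4.6

18.7000 + 4.6000i


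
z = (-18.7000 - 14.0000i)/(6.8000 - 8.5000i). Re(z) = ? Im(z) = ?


Multiply by conjugate: (-18.7000 - 14.0000i)(6.8000 + 8.5000i) / (6.8^2 + (-8.5)^2)
Numerator real = -18.7*6.8 - (14)*(-8.5) = -8.16
Numerator imag = -14*6.8 - (-18.7)*(-8.5) = -254.15
Denominator = 118.49
Re(z) = -8.16/118.49 = -0.0689
Im(z) = -254.15/118.49 = -2.1449

Re(z) = -0.0689, Im(z) = -2.1449


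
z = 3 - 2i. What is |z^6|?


|z| = sqrt(9+4) = sqrt(13) = 3.6056
|z^6| = |z|^6 = (sqrt(13))^6 = 13^3 = 2197

|z^6| = 2197


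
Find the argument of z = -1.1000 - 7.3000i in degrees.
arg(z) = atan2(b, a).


Re = -1.1, Im = -7.3
arg = atan2(-7.3, -1.1) = -98.5691 degrees

arg(z) = -98.5691 degrees


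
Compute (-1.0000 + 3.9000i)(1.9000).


Real = -1*1.9 - 3.9*0 = -1.9 - 0 = -1.9
Imag = -1*0 + 1.9*3.9 = 0 + 7.41 = 7.41

-1.9000 + 7.4100i


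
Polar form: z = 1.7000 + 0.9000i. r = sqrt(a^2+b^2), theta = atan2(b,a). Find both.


r = sqrt(2.89+0.81) = sqrt(3.7) = 1.9235
theta = atan2(0.9, 1.7) = 27.8973 degrees

r = 1.9235, theta = 27.8973 degrees


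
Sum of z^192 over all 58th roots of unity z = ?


The roots are w_k = w^k with w = e^(2*pi*i/58), and (w^k)^192 = (w^192)^k.
So S = 1 + u + u^2 + ... + u^(57) with u = w^192.
192 = 3*58 + 18, so 192 is not a multiple of 58: u = (w^58)^3 * w^18 = w^18 ≠ 1 (w is a primitive 58th root), while u^58 = (w^58)^192 = 1.
Geometric series: S = (1 - u^58)/(1 - u) = (1 - 1)/(1 - u) = 0

S = 0


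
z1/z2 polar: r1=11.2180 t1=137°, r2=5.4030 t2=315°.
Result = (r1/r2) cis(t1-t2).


r = 11.2180 / 5.4030 = 2.0763
theta = 137° - 315° = -178° = 182° (mod 360)

2.0763 cis(182°)


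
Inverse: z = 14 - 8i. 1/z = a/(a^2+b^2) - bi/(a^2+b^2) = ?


|z|^2 = 196+64 = 260
1/z = (14 + 8i)/260

1/z = 0.0538 + 0.0308i


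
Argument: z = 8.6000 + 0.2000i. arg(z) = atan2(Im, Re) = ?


Re = 8.6, Im = 0.2
arg = atan2(0.2, 8.6) = 1.3322 degrees

arg(z) = 1.3322 degrees


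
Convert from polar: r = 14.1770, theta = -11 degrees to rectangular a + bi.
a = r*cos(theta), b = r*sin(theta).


a = 14.1770*cos(-11°) = 14.1770*0.981627 = 13.9165
b = 14.1770*sin(-11°) = 14.1770*(-0.19081) = -2.7051

13.9165 - 2.7051i


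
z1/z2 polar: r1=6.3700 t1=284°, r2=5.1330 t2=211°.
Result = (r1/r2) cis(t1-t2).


r = 6.3700 / 5.1330 = 1.2410
theta = 284° - 211° = 73° = 73° (mod 360)

1.2410 cis(73°)


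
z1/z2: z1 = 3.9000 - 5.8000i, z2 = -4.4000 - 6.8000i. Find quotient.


Conjugate of z2 = -4.4000 + 6.8000i
Numerator: (3.9000 - 5.8000i)(-4.4000 + 6.8000i) = 22.2800 + 52.0400i
Denominator: (-4.4)^2 + (-6.8)^2 = 65.6
Result = (22.2800 + 52.0400i)/65.6

0.3396 + 0.7933i


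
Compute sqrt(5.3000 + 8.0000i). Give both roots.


|z| = sqrt(28.09+64) = 9.5964
sqrt((|z|+a)/2) = sqrt((9.5964+5.3)/2) = sqrt(7.4482) = 2.7291
sqrt((|z|-a)/2) = sqrt((9.5964-5.3)/2) = sqrt(2.1482) = 1.4657

±(2.7291 + 1.4657i) i.e. 2.7291 + 1.4657i and -2.7291 - 1.4657i
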